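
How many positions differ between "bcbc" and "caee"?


Comparing "bcbc" and "caee" position by position:
  Position 0: 'b' vs 'c' => DIFFER
  Position 1: 'c' vs 'a' => DIFFER
  Position 2: 'b' vs 'e' => DIFFER
  Position 3: 'c' vs 'e' => DIFFER
Positions that differ: 4

4


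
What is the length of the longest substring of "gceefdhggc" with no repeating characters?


Input: "gceefdhggc"
Sliding window (track last position of each char):
  Position 0 ('g'): window [0,0] length 1 -- new best
  Position 1 ('c'): window [0,1] length 2 -- new best
  Position 2 ('e'): window [0,2] length 3 -- new best
  Position 3 ('e'): repeat (last at 2), move window start to 3
  Position 3 ('e'): window [3,3] length 1
  Position 4 ('f'): window [3,4] length 2
  Position 5 ('d'): window [3,5] length 3
  Position 6 ('h'): window [3,6] length 4 -- new best
  Position 7 ('g'): window [3,7] length 5 -- new best
  Position 8 ('g'): repeat (last at 7), move window start to 8
  Position 8 ('g'): window [8,8] length 1
  Position 9 ('c'): window [8,9] length 2
Longest substring with no repeats: "efdhg" with length 5

5


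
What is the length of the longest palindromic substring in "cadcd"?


Input: "cadcd"
Checking substrings for palindromes:
  [2:5] "dcd" (len 3) => palindrome
Longest palindromic substring: "dcd" with length 3

3


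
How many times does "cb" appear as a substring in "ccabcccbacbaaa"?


Searching for "cb" in "ccabcccbacbaaa"
Scanning each position:
  Position 0: "cc" => no
  Position 1: "ca" => no
  Position 2: "ab" => no
  Position 3: "bc" => no
  Position 4: "cc" => no
  Position 5: "cc" => no
  Position 6: "cb" => MATCH
  Position 7: "ba" => no
  Position 8: "ac" => no
  Position 9: "cb" => MATCH
  Position 10: "ba" => no
  Position 11: "aa" => no
  Position 12: "aa" => no
Total occurrences: 2

2


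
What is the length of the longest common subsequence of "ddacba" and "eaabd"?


LCS of "ddacba" and "eaabd"
DP table:
           e    a    a    b    d
      0    0    0    0    0    0
  d   0    0    0    0    0    1
  d   0    0    0    0    0    1
  a   0    0    1    1    1    1
  c   0    0    1    1    1    1
  b   0    0    1    1    2    2
  a   0    0    1    2    2    2
LCS length = dp[6][5] = 2

2


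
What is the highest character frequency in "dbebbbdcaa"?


Input: dbebbbdcaa
Character counts:
  'a': 2
  'b': 4
  'c': 1
  'd': 2
  'e': 1
Maximum frequency: 4

4


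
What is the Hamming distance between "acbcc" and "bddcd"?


Comparing "acbcc" and "bddcd" position by position:
  Position 0: 'a' vs 'b' => differ
  Position 1: 'c' vs 'd' => differ
  Position 2: 'b' vs 'd' => differ
  Position 3: 'c' vs 'c' => same
  Position 4: 'c' vs 'd' => differ
Total differences (Hamming distance): 4

4


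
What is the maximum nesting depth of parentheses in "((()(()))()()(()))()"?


Input: "((()(()))()()(()))()"
Tracking depth:
  Position 0 '(': depth becomes 1
  Position 1 '(': depth becomes 2
  Position 2 '(': depth becomes 3
  Position 3 ')': depth becomes 2
  Position 4 '(': depth becomes 3
  Position 5 '(': depth becomes 4
  Position 6 ')': depth becomes 3
  Position 7 ')': depth becomes 2
  Position 8 ')': depth becomes 1
  Position 9 '(': depth becomes 2
  Position 10 ')': depth becomes 1
  Position 11 '(': depth becomes 2
  Position 12 ')': depth becomes 1
  Position 13 '(': depth becomes 2
  Position 14 '(': depth becomes 3
  Position 15 ')': depth becomes 2
  Position 16 ')': depth becomes 1
  Position 17 ')': depth becomes 0
  Position 18 '(': depth becomes 1
  Position 19 ')': depth becomes 0
Maximum depth reached: 4

4


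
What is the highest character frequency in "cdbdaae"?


Input: cdbdaae
Character counts:
  'a': 2
  'b': 1
  'c': 1
  'd': 2
  'e': 1
Maximum frequency: 2

2


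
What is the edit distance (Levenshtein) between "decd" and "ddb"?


Computing edit distance: "decd" -> "ddb"
DP table:
           d    d    b
      0    1    2    3
  d   1    0    1    2
  e   2    1    1    2
  c   3    2    2    2
  d   4    3    2    3
Edit distance = dp[4][3] = 3

3


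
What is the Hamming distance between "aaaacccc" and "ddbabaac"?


Comparing "aaaacccc" and "ddbabaac" position by position:
  Position 0: 'a' vs 'd' => differ
  Position 1: 'a' vs 'd' => differ
  Position 2: 'a' vs 'b' => differ
  Position 3: 'a' vs 'a' => same
  Position 4: 'c' vs 'b' => differ
  Position 5: 'c' vs 'a' => differ
  Position 6: 'c' vs 'a' => differ
  Position 7: 'c' vs 'c' => same
Total differences (Hamming distance): 6

6


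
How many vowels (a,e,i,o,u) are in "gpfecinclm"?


Input: gpfecinclm
Checking each character:
  'g' at position 0: consonant
  'p' at position 1: consonant
  'f' at position 2: consonant
  'e' at position 3: vowel (running total: 1)
  'c' at position 4: consonant
  'i' at position 5: vowel (running total: 2)
  'n' at position 6: consonant
  'c' at position 7: consonant
  'l' at position 8: consonant
  'm' at position 9: consonant
Total vowels: 2

2


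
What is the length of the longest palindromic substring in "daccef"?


Input: "daccef"
Checking substrings for palindromes:
  [2:4] "cc" (len 2) => palindrome
Longest palindromic substring: "cc" with length 2

2


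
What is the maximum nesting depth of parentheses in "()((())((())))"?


Input: "()((())((())))"
Tracking depth:
  Position 0 '(': depth becomes 1
  Position 1 ')': depth becomes 0
  Position 2 '(': depth becomes 1
  Position 3 '(': depth becomes 2
  Position 4 '(': depth becomes 3
  Position 5 ')': depth becomes 2
  Position 6 ')': depth becomes 1
  Position 7 '(': depth becomes 2
  Position 8 '(': depth becomes 3
  Position 9 '(': depth becomes 4
  Position 10 ')': depth becomes 3
  Position 11 ')': depth becomes 2
  Position 12 ')': depth becomes 1
  Position 13 ')': depth becomes 0
Maximum depth reached: 4

4


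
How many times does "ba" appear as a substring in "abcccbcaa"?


Searching for "ba" in "abcccbcaa"
Scanning each position:
  Position 0: "ab" => no
  Position 1: "bc" => no
  Position 2: "cc" => no
  Position 3: "cc" => no
  Position 4: "cb" => no
  Position 5: "bc" => no
  Position 6: "ca" => no
  Position 7: "aa" => no
Total occurrences: 0

0


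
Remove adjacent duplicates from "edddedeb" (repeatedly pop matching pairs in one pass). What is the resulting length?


Input: edddedeb
Stack-based adjacent duplicate removal:
  Read 'e': push. Stack: e
  Read 'd': push. Stack: ed
  Read 'd': matches stack top 'd' => pop. Stack: e
  Read 'd': push. Stack: ed
  Read 'e': push. Stack: ede
  Read 'd': push. Stack: eded
  Read 'e': push. Stack: edede
  Read 'b': push. Stack: ededeb
Final stack: "ededeb" (length 6)

6


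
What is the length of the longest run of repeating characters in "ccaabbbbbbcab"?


Input: "ccaabbbbbbcab"
Scanning for longest run:
  Position 1 ('c'): continues run of 'c', length=2
  Position 2 ('a'): new char, reset run to 1
  Position 3 ('a'): continues run of 'a', length=2
  Position 4 ('b'): new char, reset run to 1
  Position 5 ('b'): continues run of 'b', length=2
  Position 6 ('b'): continues run of 'b', length=3
  Position 7 ('b'): continues run of 'b', length=4
  Position 8 ('b'): continues run of 'b', length=5
  Position 9 ('b'): continues run of 'b', length=6
  Position 10 ('c'): new char, reset run to 1
  Position 11 ('a'): new char, reset run to 1
  Position 12 ('b'): new char, reset run to 1
Longest run: 'b' with length 6

6


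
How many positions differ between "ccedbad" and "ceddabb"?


Comparing "ccedbad" and "ceddabb" position by position:
  Position 0: 'c' vs 'c' => same
  Position 1: 'c' vs 'e' => DIFFER
  Position 2: 'e' vs 'd' => DIFFER
  Position 3: 'd' vs 'd' => same
  Position 4: 'b' vs 'a' => DIFFER
  Position 5: 'a' vs 'b' => DIFFER
  Position 6: 'd' vs 'b' => DIFFER
Positions that differ: 5

5


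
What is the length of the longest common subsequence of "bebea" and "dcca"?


LCS of "bebea" and "dcca"
DP table:
           d    c    c    a
      0    0    0    0    0
  b   0    0    0    0    0
  e   0    0    0    0    0
  b   0    0    0    0    0
  e   0    0    0    0    0
  a   0    0    0    0    1
LCS length = dp[5][4] = 1

1


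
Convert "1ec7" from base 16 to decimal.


Input: "1ec7" in base 16
Positional expansion:
  Digit '1' (value 1) x 16^3 = 4096
  Digit 'e' (value 14) x 16^2 = 3584
  Digit 'c' (value 12) x 16^1 = 192
  Digit '7' (value 7) x 16^0 = 7
Sum = 7879

7879


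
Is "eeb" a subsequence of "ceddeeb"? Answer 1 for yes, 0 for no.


Check if "eeb" is a subsequence of "ceddeeb"
Greedy scan:
  Position 0 ('c'): no match needed
  Position 1 ('e'): matches sub[0] = 'e'
  Position 2 ('d'): no match needed
  Position 3 ('d'): no match needed
  Position 4 ('e'): matches sub[1] = 'e'
  Position 5 ('e'): no match needed
  Position 6 ('b'): matches sub[2] = 'b'
All 3 characters matched => is a subsequence

1


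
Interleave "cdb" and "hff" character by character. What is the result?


Interleaving "cdb" and "hff":
  Position 0: 'c' from first, 'h' from second => "ch"
  Position 1: 'd' from first, 'f' from second => "df"
  Position 2: 'b' from first, 'f' from second => "bf"
Result: chdfbf

chdfbf


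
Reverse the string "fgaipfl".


Input: fgaipfl
Reading characters right to left:
  Position 6: 'l'
  Position 5: 'f'
  Position 4: 'p'
  Position 3: 'i'
  Position 2: 'a'
  Position 1: 'g'
  Position 0: 'f'
Reversed: lfpiagf

lfpiagf


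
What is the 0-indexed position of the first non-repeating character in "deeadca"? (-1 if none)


Input: deeadca
Character frequencies:
  'a': 2
  'c': 1
  'd': 2
  'e': 2
Scanning left to right for freq == 1:
  Position 0 ('d'): freq=2, skip
  Position 1 ('e'): freq=2, skip
  Position 2 ('e'): freq=2, skip
  Position 3 ('a'): freq=2, skip
  Position 4 ('d'): freq=2, skip
  Position 5 ('c'): unique! => answer = 5

5


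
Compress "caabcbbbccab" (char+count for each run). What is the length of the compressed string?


Input: caabcbbbccab
Runs:
  'c' x 1 => "c1"
  'a' x 2 => "a2"
  'b' x 1 => "b1"
  'c' x 1 => "c1"
  'b' x 3 => "b3"
  'c' x 2 => "c2"
  'a' x 1 => "a1"
  'b' x 1 => "b1"
Compressed: "c1a2b1c1b3c2a1b1"
Compressed length: 16

16


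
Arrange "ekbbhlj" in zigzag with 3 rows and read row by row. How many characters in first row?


Zigzag "ekbbhlj" into 3 rows:
Placing characters:
  'e' => row 0
  'k' => row 1
  'b' => row 2
  'b' => row 1
  'h' => row 0
  'l' => row 1
  'j' => row 2
Rows:
  Row 0: "eh"
  Row 1: "kbl"
  Row 2: "bj"
First row length: 2

2


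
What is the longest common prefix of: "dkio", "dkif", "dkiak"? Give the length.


Words: dkio, dkif, dkiak
  Position 0: all 'd' => match
  Position 1: all 'k' => match
  Position 2: all 'i' => match
  Position 3: ('o', 'f', 'a') => mismatch, stop
LCP = "dki" (length 3)

3


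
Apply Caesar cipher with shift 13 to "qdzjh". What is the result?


Caesar cipher: shift "qdzjh" by 13
  'q' (pos 16) + 13 = pos 3 = 'd'
  'd' (pos 3) + 13 = pos 16 = 'q'
  'z' (pos 25) + 13 = pos 12 = 'm'
  'j' (pos 9) + 13 = pos 22 = 'w'
  'h' (pos 7) + 13 = pos 20 = 'u'
Result: dqmwu

dqmwu


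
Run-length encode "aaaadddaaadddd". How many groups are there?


Input: aaaadddaaadddd
Scanning for consecutive runs:
  Group 1: 'a' x 4 (positions 0-3)
  Group 2: 'd' x 3 (positions 4-6)
  Group 3: 'a' x 3 (positions 7-9)
  Group 4: 'd' x 4 (positions 10-13)
Total groups: 4

4


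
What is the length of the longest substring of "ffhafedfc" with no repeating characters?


Input: "ffhafedfc"
Sliding window (track last position of each char):
  Position 0 ('f'): window [0,0] length 1 -- new best
  Position 1 ('f'): repeat (last at 0), move window start to 1
  Position 1 ('f'): window [1,1] length 1
  Position 2 ('h'): window [1,2] length 2 -- new best
  Position 3 ('a'): window [1,3] length 3 -- new best
  Position 4 ('f'): repeat (last at 1), move window start to 2
  Position 4 ('f'): window [2,4] length 3
  Position 5 ('e'): window [2,5] length 4 -- new best
  Position 6 ('d'): window [2,6] length 5 -- new best
  Position 7 ('f'): repeat (last at 4), move window start to 5
  Position 7 ('f'): window [5,7] length 3
  Position 8 ('c'): window [5,8] length 4
Longest substring with no repeats: "hafed" with length 5

5


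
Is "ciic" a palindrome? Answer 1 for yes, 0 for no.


Input: ciic
Reversed: ciic
  Compare pos 0 ('c') with pos 3 ('c'): match
  Compare pos 1 ('i') with pos 2 ('i'): match
Result: palindrome

1


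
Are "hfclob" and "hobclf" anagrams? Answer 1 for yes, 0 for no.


Strings: "hfclob", "hobclf"
Sorted first:  bcfhlo
Sorted second: bcfhlo
Sorted forms match => anagrams

1


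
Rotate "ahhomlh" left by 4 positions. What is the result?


Input: "ahhomlh", rotate left by 4
First 4 characters: "ahho"
Remaining characters: "mlh"
Concatenate remaining + first: "mlh" + "ahho" = "mlhahho"

mlhahho


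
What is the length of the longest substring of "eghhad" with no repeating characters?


Input: "eghhad"
Sliding window (track last position of each char):
  Position 0 ('e'): window [0,0] length 1 -- new best
  Position 1 ('g'): window [0,1] length 2 -- new best
  Position 2 ('h'): window [0,2] length 3 -- new best
  Position 3 ('h'): repeat (last at 2), move window start to 3
  Position 3 ('h'): window [3,3] length 1
  Position 4 ('a'): window [3,4] length 2
  Position 5 ('d'): window [3,5] length 3
Longest substring with no repeats: "egh" with length 3

3


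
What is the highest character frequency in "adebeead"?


Input: adebeead
Character counts:
  'a': 2
  'b': 1
  'd': 2
  'e': 3
Maximum frequency: 3

3


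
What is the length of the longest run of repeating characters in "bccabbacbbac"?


Input: "bccabbacbbac"
Scanning for longest run:
  Position 1 ('c'): new char, reset run to 1
  Position 2 ('c'): continues run of 'c', length=2
  Position 3 ('a'): new char, reset run to 1
  Position 4 ('b'): new char, reset run to 1
  Position 5 ('b'): continues run of 'b', length=2
  Position 6 ('a'): new char, reset run to 1
  Position 7 ('c'): new char, reset run to 1
  Position 8 ('b'): new char, reset run to 1
  Position 9 ('b'): continues run of 'b', length=2
  Position 10 ('a'): new char, reset run to 1
  Position 11 ('c'): new char, reset run to 1
Longest run: 'c' with length 2

2


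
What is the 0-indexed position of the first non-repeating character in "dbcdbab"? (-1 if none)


Input: dbcdbab
Character frequencies:
  'a': 1
  'b': 3
  'c': 1
  'd': 2
Scanning left to right for freq == 1:
  Position 0 ('d'): freq=2, skip
  Position 1 ('b'): freq=3, skip
  Position 2 ('c'): unique! => answer = 2

2


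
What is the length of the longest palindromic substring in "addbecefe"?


Input: "addbecefe"
Checking substrings for palindromes:
  [4:7] "ece" (len 3) => palindrome
  [6:9] "efe" (len 3) => palindrome
  [1:3] "dd" (len 2) => palindrome
Longest palindromic substring: "ece" with length 3

3


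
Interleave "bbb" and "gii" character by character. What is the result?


Interleaving "bbb" and "gii":
  Position 0: 'b' from first, 'g' from second => "bg"
  Position 1: 'b' from first, 'i' from second => "bi"
  Position 2: 'b' from first, 'i' from second => "bi"
Result: bgbibi

bgbibi


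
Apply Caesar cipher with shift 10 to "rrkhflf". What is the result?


Caesar cipher: shift "rrkhflf" by 10
  'r' (pos 17) + 10 = pos 1 = 'b'
  'r' (pos 17) + 10 = pos 1 = 'b'
  'k' (pos 10) + 10 = pos 20 = 'u'
  'h' (pos 7) + 10 = pos 17 = 'r'
  'f' (pos 5) + 10 = pos 15 = 'p'
  'l' (pos 11) + 10 = pos 21 = 'v'
  'f' (pos 5) + 10 = pos 15 = 'p'
Result: bburpvp

bburpvp


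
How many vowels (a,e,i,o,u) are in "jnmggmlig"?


Input: jnmggmlig
Checking each character:
  'j' at position 0: consonant
  'n' at position 1: consonant
  'm' at position 2: consonant
  'g' at position 3: consonant
  'g' at position 4: consonant
  'm' at position 5: consonant
  'l' at position 6: consonant
  'i' at position 7: vowel (running total: 1)
  'g' at position 8: consonant
Total vowels: 1

1


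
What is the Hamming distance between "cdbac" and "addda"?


Comparing "cdbac" and "addda" position by position:
  Position 0: 'c' vs 'a' => differ
  Position 1: 'd' vs 'd' => same
  Position 2: 'b' vs 'd' => differ
  Position 3: 'a' vs 'd' => differ
  Position 4: 'c' vs 'a' => differ
Total differences (Hamming distance): 4

4


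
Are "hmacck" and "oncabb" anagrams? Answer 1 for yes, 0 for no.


Strings: "hmacck", "oncabb"
Sorted first:  acchkm
Sorted second: abbcno
Differ at position 1: 'c' vs 'b' => not anagrams

0


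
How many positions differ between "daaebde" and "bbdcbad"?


Comparing "daaebde" and "bbdcbad" position by position:
  Position 0: 'd' vs 'b' => DIFFER
  Position 1: 'a' vs 'b' => DIFFER
  Position 2: 'a' vs 'd' => DIFFER
  Position 3: 'e' vs 'c' => DIFFER
  Position 4: 'b' vs 'b' => same
  Position 5: 'd' vs 'a' => DIFFER
  Position 6: 'e' vs 'd' => DIFFER
Positions that differ: 6

6


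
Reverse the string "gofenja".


Input: gofenja
Reading characters right to left:
  Position 6: 'a'
  Position 5: 'j'
  Position 4: 'n'
  Position 3: 'e'
  Position 2: 'f'
  Position 1: 'o'
  Position 0: 'g'
Reversed: ajnefog

ajnefog


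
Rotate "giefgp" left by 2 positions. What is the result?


Input: "giefgp", rotate left by 2
First 2 characters: "gi"
Remaining characters: "efgp"
Concatenate remaining + first: "efgp" + "gi" = "efgpgi"

efgpgi


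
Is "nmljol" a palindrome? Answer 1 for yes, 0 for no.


Input: nmljol
Reversed: lojlmn
  Compare pos 0 ('n') with pos 5 ('l'): MISMATCH
  Compare pos 1 ('m') with pos 4 ('o'): MISMATCH
  Compare pos 2 ('l') with pos 3 ('j'): MISMATCH
Result: not a palindrome

0


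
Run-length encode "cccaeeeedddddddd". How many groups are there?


Input: cccaeeeedddddddd
Scanning for consecutive runs:
  Group 1: 'c' x 3 (positions 0-2)
  Group 2: 'a' x 1 (positions 3-3)
  Group 3: 'e' x 4 (positions 4-7)
  Group 4: 'd' x 8 (positions 8-15)
Total groups: 4

4


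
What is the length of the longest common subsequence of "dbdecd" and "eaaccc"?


LCS of "dbdecd" and "eaaccc"
DP table:
           e    a    a    c    c    c
      0    0    0    0    0    0    0
  d   0    0    0    0    0    0    0
  b   0    0    0    0    0    0    0
  d   0    0    0    0    0    0    0
  e   0    1    1    1    1    1    1
  c   0    1    1    1    2    2    2
  d   0    1    1    1    2    2    2
LCS length = dp[6][6] = 2

2


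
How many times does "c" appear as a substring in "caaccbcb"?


Searching for "c" in "caaccbcb"
Scanning each position:
  Position 0: "c" => MATCH
  Position 1: "a" => no
  Position 2: "a" => no
  Position 3: "c" => MATCH
  Position 4: "c" => MATCH
  Position 5: "b" => no
  Position 6: "c" => MATCH
  Position 7: "b" => no
Total occurrences: 4

4


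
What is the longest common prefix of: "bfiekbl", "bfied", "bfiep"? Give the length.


Words: bfiekbl, bfied, bfiep
  Position 0: all 'b' => match
  Position 1: all 'f' => match
  Position 2: all 'i' => match
  Position 3: all 'e' => match
  Position 4: ('k', 'd', 'p') => mismatch, stop
LCP = "bfie" (length 4)

4


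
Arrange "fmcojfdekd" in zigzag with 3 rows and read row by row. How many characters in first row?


Zigzag "fmcojfdekd" into 3 rows:
Placing characters:
  'f' => row 0
  'm' => row 1
  'c' => row 2
  'o' => row 1
  'j' => row 0
  'f' => row 1
  'd' => row 2
  'e' => row 1
  'k' => row 0
  'd' => row 1
Rows:
  Row 0: "fjk"
  Row 1: "mofed"
  Row 2: "cd"
First row length: 3

3


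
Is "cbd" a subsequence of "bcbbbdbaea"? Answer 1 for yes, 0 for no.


Check if "cbd" is a subsequence of "bcbbbdbaea"
Greedy scan:
  Position 0 ('b'): no match needed
  Position 1 ('c'): matches sub[0] = 'c'
  Position 2 ('b'): matches sub[1] = 'b'
  Position 3 ('b'): no match needed
  Position 4 ('b'): no match needed
  Position 5 ('d'): matches sub[2] = 'd'
  Position 6 ('b'): no match needed
  Position 7 ('a'): no match needed
  Position 8 ('e'): no match needed
  Position 9 ('a'): no match needed
All 3 characters matched => is a subsequence

1


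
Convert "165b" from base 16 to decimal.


Input: "165b" in base 16
Positional expansion:
  Digit '1' (value 1) x 16^3 = 4096
  Digit '6' (value 6) x 16^2 = 1536
  Digit '5' (value 5) x 16^1 = 80
  Digit 'b' (value 11) x 16^0 = 11
Sum = 5723

5723


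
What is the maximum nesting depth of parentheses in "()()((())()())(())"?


Input: "()()((())()())(())"
Tracking depth:
  Position 0 '(': depth becomes 1
  Position 1 ')': depth becomes 0
  Position 2 '(': depth becomes 1
  Position 3 ')': depth becomes 0
  Position 4 '(': depth becomes 1
  Position 5 '(': depth becomes 2
  Position 6 '(': depth becomes 3
  Position 7 ')': depth becomes 2
  Position 8 ')': depth becomes 1
  Position 9 '(': depth becomes 2
  Position 10 ')': depth becomes 1
  Position 11 '(': depth becomes 2
  Position 12 ')': depth becomes 1
  Position 13 ')': depth becomes 0
  Position 14 '(': depth becomes 1
  Position 15 '(': depth becomes 2
  Position 16 ')': depth becomes 1
  Position 17 ')': depth becomes 0
Maximum depth reached: 3

3


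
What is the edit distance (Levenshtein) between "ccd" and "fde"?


Computing edit distance: "ccd" -> "fde"
DP table:
           f    d    e
      0    1    2    3
  c   1    1    2    3
  c   2    2    2    3
  d   3    3    2    3
Edit distance = dp[3][3] = 3

3


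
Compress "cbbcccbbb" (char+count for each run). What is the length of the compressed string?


Input: cbbcccbbb
Runs:
  'c' x 1 => "c1"
  'b' x 2 => "b2"
  'c' x 3 => "c3"
  'b' x 3 => "b3"
Compressed: "c1b2c3b3"
Compressed length: 8

8


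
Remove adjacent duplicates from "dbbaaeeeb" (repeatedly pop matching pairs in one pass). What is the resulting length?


Input: dbbaaeeeb
Stack-based adjacent duplicate removal:
  Read 'd': push. Stack: d
  Read 'b': push. Stack: db
  Read 'b': matches stack top 'b' => pop. Stack: d
  Read 'a': push. Stack: da
  Read 'a': matches stack top 'a' => pop. Stack: d
  Read 'e': push. Stack: de
  Read 'e': matches stack top 'e' => pop. Stack: d
  Read 'e': push. Stack: de
  Read 'b': push. Stack: deb
Final stack: "deb" (length 3)

3


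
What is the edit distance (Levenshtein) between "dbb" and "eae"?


Computing edit distance: "dbb" -> "eae"
DP table:
           e    a    e
      0    1    2    3
  d   1    1    2    3
  b   2    2    2    3
  b   3    3    3    3
Edit distance = dp[3][3] = 3

3


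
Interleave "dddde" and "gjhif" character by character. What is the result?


Interleaving "dddde" and "gjhif":
  Position 0: 'd' from first, 'g' from second => "dg"
  Position 1: 'd' from first, 'j' from second => "dj"
  Position 2: 'd' from first, 'h' from second => "dh"
  Position 3: 'd' from first, 'i' from second => "di"
  Position 4: 'e' from first, 'f' from second => "ef"
Result: dgdjdhdief

dgdjdhdief


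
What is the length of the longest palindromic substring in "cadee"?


Input: "cadee"
Checking substrings for palindromes:
  [3:5] "ee" (len 2) => palindrome
Longest palindromic substring: "ee" with length 2

2


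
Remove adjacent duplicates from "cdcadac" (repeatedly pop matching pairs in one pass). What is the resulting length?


Input: cdcadac
Stack-based adjacent duplicate removal:
  Read 'c': push. Stack: c
  Read 'd': push. Stack: cd
  Read 'c': push. Stack: cdc
  Read 'a': push. Stack: cdca
  Read 'd': push. Stack: cdcad
  Read 'a': push. Stack: cdcada
  Read 'c': push. Stack: cdcadac
Final stack: "cdcadac" (length 7)

7


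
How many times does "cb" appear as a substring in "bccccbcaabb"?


Searching for "cb" in "bccccbcaabb"
Scanning each position:
  Position 0: "bc" => no
  Position 1: "cc" => no
  Position 2: "cc" => no
  Position 3: "cc" => no
  Position 4: "cb" => MATCH
  Position 5: "bc" => no
  Position 6: "ca" => no
  Position 7: "aa" => no
  Position 8: "ab" => no
  Position 9: "bb" => no
Total occurrences: 1

1


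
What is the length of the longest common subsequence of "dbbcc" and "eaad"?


LCS of "dbbcc" and "eaad"
DP table:
           e    a    a    d
      0    0    0    0    0
  d   0    0    0    0    1
  b   0    0    0    0    1
  b   0    0    0    0    1
  c   0    0    0    0    1
  c   0    0    0    0    1
LCS length = dp[5][4] = 1

1


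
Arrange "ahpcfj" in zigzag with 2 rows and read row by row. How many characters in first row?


Zigzag "ahpcfj" into 2 rows:
Placing characters:
  'a' => row 0
  'h' => row 1
  'p' => row 0
  'c' => row 1
  'f' => row 0
  'j' => row 1
Rows:
  Row 0: "apf"
  Row 1: "hcj"
First row length: 3

3


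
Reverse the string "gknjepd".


Input: gknjepd
Reading characters right to left:
  Position 6: 'd'
  Position 5: 'p'
  Position 4: 'e'
  Position 3: 'j'
  Position 2: 'n'
  Position 1: 'k'
  Position 0: 'g'
Reversed: dpejnkg

dpejnkg


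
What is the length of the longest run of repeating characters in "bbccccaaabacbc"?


Input: "bbccccaaabacbc"
Scanning for longest run:
  Position 1 ('b'): continues run of 'b', length=2
  Position 2 ('c'): new char, reset run to 1
  Position 3 ('c'): continues run of 'c', length=2
  Position 4 ('c'): continues run of 'c', length=3
  Position 5 ('c'): continues run of 'c', length=4
  Position 6 ('a'): new char, reset run to 1
  Position 7 ('a'): continues run of 'a', length=2
  Position 8 ('a'): continues run of 'a', length=3
  Position 9 ('b'): new char, reset run to 1
  Position 10 ('a'): new char, reset run to 1
  Position 11 ('c'): new char, reset run to 1
  Position 12 ('b'): new char, reset run to 1
  Position 13 ('c'): new char, reset run to 1
Longest run: 'c' with length 4

4


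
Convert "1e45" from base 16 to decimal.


Input: "1e45" in base 16
Positional expansion:
  Digit '1' (value 1) x 16^3 = 4096
  Digit 'e' (value 14) x 16^2 = 3584
  Digit '4' (value 4) x 16^1 = 64
  Digit '5' (value 5) x 16^0 = 5
Sum = 7749

7749


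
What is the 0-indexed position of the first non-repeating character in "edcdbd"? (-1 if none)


Input: edcdbd
Character frequencies:
  'b': 1
  'c': 1
  'd': 3
  'e': 1
Scanning left to right for freq == 1:
  Position 0 ('e'): unique! => answer = 0

0


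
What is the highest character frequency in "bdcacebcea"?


Input: bdcacebcea
Character counts:
  'a': 2
  'b': 2
  'c': 3
  'd': 1
  'e': 2
Maximum frequency: 3

3


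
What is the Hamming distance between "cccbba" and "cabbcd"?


Comparing "cccbba" and "cabbcd" position by position:
  Position 0: 'c' vs 'c' => same
  Position 1: 'c' vs 'a' => differ
  Position 2: 'c' vs 'b' => differ
  Position 3: 'b' vs 'b' => same
  Position 4: 'b' vs 'c' => differ
  Position 5: 'a' vs 'd' => differ
Total differences (Hamming distance): 4

4


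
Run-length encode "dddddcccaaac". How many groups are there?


Input: dddddcccaaac
Scanning for consecutive runs:
  Group 1: 'd' x 5 (positions 0-4)
  Group 2: 'c' x 3 (positions 5-7)
  Group 3: 'a' x 3 (positions 8-10)
  Group 4: 'c' x 1 (positions 11-11)
Total groups: 4

4


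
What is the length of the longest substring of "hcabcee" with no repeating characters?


Input: "hcabcee"
Sliding window (track last position of each char):
  Position 0 ('h'): window [0,0] length 1 -- new best
  Position 1 ('c'): window [0,1] length 2 -- new best
  Position 2 ('a'): window [0,2] length 3 -- new best
  Position 3 ('b'): window [0,3] length 4 -- new best
  Position 4 ('c'): repeat (last at 1), move window start to 2
  Position 4 ('c'): window [2,4] length 3
  Position 5 ('e'): window [2,5] length 4
  Position 6 ('e'): repeat (last at 5), move window start to 6
  Position 6 ('e'): window [6,6] length 1
Longest substring with no repeats: "hcab" with length 4

4


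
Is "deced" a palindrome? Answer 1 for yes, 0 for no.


Input: deced
Reversed: deced
  Compare pos 0 ('d') with pos 4 ('d'): match
  Compare pos 1 ('e') with pos 3 ('e'): match
Result: palindrome

1


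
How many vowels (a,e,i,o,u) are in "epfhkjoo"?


Input: epfhkjoo
Checking each character:
  'e' at position 0: vowel (running total: 1)
  'p' at position 1: consonant
  'f' at position 2: consonant
  'h' at position 3: consonant
  'k' at position 4: consonant
  'j' at position 5: consonant
  'o' at position 6: vowel (running total: 2)
  'o' at position 7: vowel (running total: 3)
Total vowels: 3

3


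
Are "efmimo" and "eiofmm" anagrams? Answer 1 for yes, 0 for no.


Strings: "efmimo", "eiofmm"
Sorted first:  efimmo
Sorted second: efimmo
Sorted forms match => anagrams

1


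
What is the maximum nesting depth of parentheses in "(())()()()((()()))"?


Input: "(())()()()((()()))"
Tracking depth:
  Position 0 '(': depth becomes 1
  Position 1 '(': depth becomes 2
  Position 2 ')': depth becomes 1
  Position 3 ')': depth becomes 0
  Position 4 '(': depth becomes 1
  Position 5 ')': depth becomes 0
  Position 6 '(': depth becomes 1
  Position 7 ')': depth becomes 0
  Position 8 '(': depth becomes 1
  Position 9 ')': depth becomes 0
  Position 10 '(': depth becomes 1
  Position 11 '(': depth becomes 2
  Position 12 '(': depth becomes 3
  Position 13 ')': depth becomes 2
  Position 14 '(': depth becomes 3
  Position 15 ')': depth becomes 2
  Position 16 ')': depth becomes 1
  Position 17 ')': depth becomes 0
Maximum depth reached: 3

3


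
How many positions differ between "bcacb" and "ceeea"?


Comparing "bcacb" and "ceeea" position by position:
  Position 0: 'b' vs 'c' => DIFFER
  Position 1: 'c' vs 'e' => DIFFER
  Position 2: 'a' vs 'e' => DIFFER
  Position 3: 'c' vs 'e' => DIFFER
  Position 4: 'b' vs 'a' => DIFFER
Positions that differ: 5

5


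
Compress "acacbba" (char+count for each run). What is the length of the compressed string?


Input: acacbba
Runs:
  'a' x 1 => "a1"
  'c' x 1 => "c1"
  'a' x 1 => "a1"
  'c' x 1 => "c1"
  'b' x 2 => "b2"
  'a' x 1 => "a1"
Compressed: "a1c1a1c1b2a1"
Compressed length: 12

12


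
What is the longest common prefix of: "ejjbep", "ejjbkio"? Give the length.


Words: ejjbep, ejjbkio
  Position 0: all 'e' => match
  Position 1: all 'j' => match
  Position 2: all 'j' => match
  Position 3: all 'b' => match
  Position 4: ('e', 'k') => mismatch, stop
LCP = "ejjb" (length 4)

4


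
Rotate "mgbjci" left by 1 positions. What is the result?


Input: "mgbjci", rotate left by 1
First 1 characters: "m"
Remaining characters: "gbjci"
Concatenate remaining + first: "gbjci" + "m" = "gbjcim"

gbjcim


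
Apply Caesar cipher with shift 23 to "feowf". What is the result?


Caesar cipher: shift "feowf" by 23
  'f' (pos 5) + 23 = pos 2 = 'c'
  'e' (pos 4) + 23 = pos 1 = 'b'
  'o' (pos 14) + 23 = pos 11 = 'l'
  'w' (pos 22) + 23 = pos 19 = 't'
  'f' (pos 5) + 23 = pos 2 = 'c'
Result: cbltc

cbltc


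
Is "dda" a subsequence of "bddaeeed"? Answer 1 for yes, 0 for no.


Check if "dda" is a subsequence of "bddaeeed"
Greedy scan:
  Position 0 ('b'): no match needed
  Position 1 ('d'): matches sub[0] = 'd'
  Position 2 ('d'): matches sub[1] = 'd'
  Position 3 ('a'): matches sub[2] = 'a'
  Position 4 ('e'): no match needed
  Position 5 ('e'): no match needed
  Position 6 ('e'): no match needed
  Position 7 ('d'): no match needed
All 3 characters matched => is a subsequence

1


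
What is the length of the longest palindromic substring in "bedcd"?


Input: "bedcd"
Checking substrings for palindromes:
  [2:5] "dcd" (len 3) => palindrome
Longest palindromic substring: "dcd" with length 3

3


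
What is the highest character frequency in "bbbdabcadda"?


Input: bbbdabcadda
Character counts:
  'a': 3
  'b': 4
  'c': 1
  'd': 3
Maximum frequency: 4

4


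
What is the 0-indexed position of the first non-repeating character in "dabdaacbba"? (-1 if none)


Input: dabdaacbba
Character frequencies:
  'a': 4
  'b': 3
  'c': 1
  'd': 2
Scanning left to right for freq == 1:
  Position 0 ('d'): freq=2, skip
  Position 1 ('a'): freq=4, skip
  Position 2 ('b'): freq=3, skip
  Position 3 ('d'): freq=2, skip
  Position 4 ('a'): freq=4, skip
  Position 5 ('a'): freq=4, skip
  Position 6 ('c'): unique! => answer = 6

6


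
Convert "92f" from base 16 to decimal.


Input: "92f" in base 16
Positional expansion:
  Digit '9' (value 9) x 16^2 = 2304
  Digit '2' (value 2) x 16^1 = 32
  Digit 'f' (value 15) x 16^0 = 15
Sum = 2351

2351


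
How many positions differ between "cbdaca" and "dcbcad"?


Comparing "cbdaca" and "dcbcad" position by position:
  Position 0: 'c' vs 'd' => DIFFER
  Position 1: 'b' vs 'c' => DIFFER
  Position 2: 'd' vs 'b' => DIFFER
  Position 3: 'a' vs 'c' => DIFFER
  Position 4: 'c' vs 'a' => DIFFER
  Position 5: 'a' vs 'd' => DIFFER
Positions that differ: 6

6


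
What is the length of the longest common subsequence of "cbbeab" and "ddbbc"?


LCS of "cbbeab" and "ddbbc"
DP table:
           d    d    b    b    c
      0    0    0    0    0    0
  c   0    0    0    0    0    1
  b   0    0    0    1    1    1
  b   0    0    0    1    2    2
  e   0    0    0    1    2    2
  a   0    0    0    1    2    2
  b   0    0    0    1    2    2
LCS length = dp[6][5] = 2

2


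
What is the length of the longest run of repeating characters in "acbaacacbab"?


Input: "acbaacacbab"
Scanning for longest run:
  Position 1 ('c'): new char, reset run to 1
  Position 2 ('b'): new char, reset run to 1
  Position 3 ('a'): new char, reset run to 1
  Position 4 ('a'): continues run of 'a', length=2
  Position 5 ('c'): new char, reset run to 1
  Position 6 ('a'): new char, reset run to 1
  Position 7 ('c'): new char, reset run to 1
  Position 8 ('b'): new char, reset run to 1
  Position 9 ('a'): new char, reset run to 1
  Position 10 ('b'): new char, reset run to 1
Longest run: 'a' with length 2

2


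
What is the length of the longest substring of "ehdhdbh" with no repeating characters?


Input: "ehdhdbh"
Sliding window (track last position of each char):
  Position 0 ('e'): window [0,0] length 1 -- new best
  Position 1 ('h'): window [0,1] length 2 -- new best
  Position 2 ('d'): window [0,2] length 3 -- new best
  Position 3 ('h'): repeat (last at 1), move window start to 2
  Position 3 ('h'): window [2,3] length 2
  Position 4 ('d'): repeat (last at 2), move window start to 3
  Position 4 ('d'): window [3,4] length 2
  Position 5 ('b'): window [3,5] length 3
  Position 6 ('h'): repeat (last at 3), move window start to 4
  Position 6 ('h'): window [4,6] length 3
Longest substring with no repeats: "ehd" with length 3

3


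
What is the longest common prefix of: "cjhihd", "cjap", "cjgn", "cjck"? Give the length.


Words: cjhihd, cjap, cjgn, cjck
  Position 0: all 'c' => match
  Position 1: all 'j' => match
  Position 2: ('h', 'a', 'g', 'c') => mismatch, stop
LCP = "cj" (length 2)

2


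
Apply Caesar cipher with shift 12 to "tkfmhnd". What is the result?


Caesar cipher: shift "tkfmhnd" by 12
  't' (pos 19) + 12 = pos 5 = 'f'
  'k' (pos 10) + 12 = pos 22 = 'w'
  'f' (pos 5) + 12 = pos 17 = 'r'
  'm' (pos 12) + 12 = pos 24 = 'y'
  'h' (pos 7) + 12 = pos 19 = 't'
  'n' (pos 13) + 12 = pos 25 = 'z'
  'd' (pos 3) + 12 = pos 15 = 'p'
Result: fwrytzp

fwrytzp


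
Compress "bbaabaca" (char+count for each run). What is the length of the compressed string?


Input: bbaabaca
Runs:
  'b' x 2 => "b2"
  'a' x 2 => "a2"
  'b' x 1 => "b1"
  'a' x 1 => "a1"
  'c' x 1 => "c1"
  'a' x 1 => "a1"
Compressed: "b2a2b1a1c1a1"
Compressed length: 12

12


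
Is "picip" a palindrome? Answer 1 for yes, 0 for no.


Input: picip
Reversed: picip
  Compare pos 0 ('p') with pos 4 ('p'): match
  Compare pos 1 ('i') with pos 3 ('i'): match
Result: palindrome

1


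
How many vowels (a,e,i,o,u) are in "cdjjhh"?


Input: cdjjhh
Checking each character:
  'c' at position 0: consonant
  'd' at position 1: consonant
  'j' at position 2: consonant
  'j' at position 3: consonant
  'h' at position 4: consonant
  'h' at position 5: consonant
Total vowels: 0

0


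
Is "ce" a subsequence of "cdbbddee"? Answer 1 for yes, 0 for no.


Check if "ce" is a subsequence of "cdbbddee"
Greedy scan:
  Position 0 ('c'): matches sub[0] = 'c'
  Position 1 ('d'): no match needed
  Position 2 ('b'): no match needed
  Position 3 ('b'): no match needed
  Position 4 ('d'): no match needed
  Position 5 ('d'): no match needed
  Position 6 ('e'): matches sub[1] = 'e'
  Position 7 ('e'): no match needed
All 2 characters matched => is a subsequence

1


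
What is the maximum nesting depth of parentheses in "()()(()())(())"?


Input: "()()(()())(())"
Tracking depth:
  Position 0 '(': depth becomes 1
  Position 1 ')': depth becomes 0
  Position 2 '(': depth becomes 1
  Position 3 ')': depth becomes 0
  Position 4 '(': depth becomes 1
  Position 5 '(': depth becomes 2
  Position 6 ')': depth becomes 1
  Position 7 '(': depth becomes 2
  Position 8 ')': depth becomes 1
  Position 9 ')': depth becomes 0
  Position 10 '(': depth becomes 1
  Position 11 '(': depth becomes 2
  Position 12 ')': depth becomes 1
  Position 13 ')': depth becomes 0
Maximum depth reached: 2

2


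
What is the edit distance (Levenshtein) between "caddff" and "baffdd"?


Computing edit distance: "caddff" -> "baffdd"
DP table:
           b    a    f    f    d    d
      0    1    2    3    4    5    6
  c   1    1    2    3    4    5    6
  a   2    2    1    2    3    4    5
  d   3    3    2    2    3    3    4
  d   4    4    3    3    3    3    3
  f   5    5    4    3    3    4    4
  f   6    6    5    4    3    4    5
Edit distance = dp[6][6] = 5

5


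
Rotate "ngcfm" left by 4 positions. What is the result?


Input: "ngcfm", rotate left by 4
First 4 characters: "ngcf"
Remaining characters: "m"
Concatenate remaining + first: "m" + "ngcf" = "mngcf"

mngcf


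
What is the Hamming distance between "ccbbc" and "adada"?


Comparing "ccbbc" and "adada" position by position:
  Position 0: 'c' vs 'a' => differ
  Position 1: 'c' vs 'd' => differ
  Position 2: 'b' vs 'a' => differ
  Position 3: 'b' vs 'd' => differ
  Position 4: 'c' vs 'a' => differ
Total differences (Hamming distance): 5

5


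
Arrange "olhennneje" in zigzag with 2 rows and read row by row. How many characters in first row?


Zigzag "olhennneje" into 2 rows:
Placing characters:
  'o' => row 0
  'l' => row 1
  'h' => row 0
  'e' => row 1
  'n' => row 0
  'n' => row 1
  'n' => row 0
  'e' => row 1
  'j' => row 0
  'e' => row 1
Rows:
  Row 0: "ohnnj"
  Row 1: "lenee"
First row length: 5

5


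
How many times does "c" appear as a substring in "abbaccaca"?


Searching for "c" in "abbaccaca"
Scanning each position:
  Position 0: "a" => no
  Position 1: "b" => no
  Position 2: "b" => no
  Position 3: "a" => no
  Position 4: "c" => MATCH
  Position 5: "c" => MATCH
  Position 6: "a" => no
  Position 7: "c" => MATCH
  Position 8: "a" => no
Total occurrences: 3

3


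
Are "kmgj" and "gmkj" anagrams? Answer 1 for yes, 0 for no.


Strings: "kmgj", "gmkj"
Sorted first:  gjkm
Sorted second: gjkm
Sorted forms match => anagrams

1


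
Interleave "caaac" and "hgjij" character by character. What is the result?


Interleaving "caaac" and "hgjij":
  Position 0: 'c' from first, 'h' from second => "ch"
  Position 1: 'a' from first, 'g' from second => "ag"
  Position 2: 'a' from first, 'j' from second => "aj"
  Position 3: 'a' from first, 'i' from second => "ai"
  Position 4: 'c' from first, 'j' from second => "cj"
Result: chagajaicj

chagajaicj


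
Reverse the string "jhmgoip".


Input: jhmgoip
Reading characters right to left:
  Position 6: 'p'
  Position 5: 'i'
  Position 4: 'o'
  Position 3: 'g'
  Position 2: 'm'
  Position 1: 'h'
  Position 0: 'j'
Reversed: piogmhj

piogmhj


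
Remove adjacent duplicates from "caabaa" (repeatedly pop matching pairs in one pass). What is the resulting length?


Input: caabaa
Stack-based adjacent duplicate removal:
  Read 'c': push. Stack: c
  Read 'a': push. Stack: ca
  Read 'a': matches stack top 'a' => pop. Stack: c
  Read 'b': push. Stack: cb
  Read 'a': push. Stack: cba
  Read 'a': matches stack top 'a' => pop. Stack: cb
Final stack: "cb" (length 2)

2


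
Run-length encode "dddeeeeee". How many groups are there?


Input: dddeeeeee
Scanning for consecutive runs:
  Group 1: 'd' x 3 (positions 0-2)
  Group 2: 'e' x 6 (positions 3-8)
Total groups: 2

2
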